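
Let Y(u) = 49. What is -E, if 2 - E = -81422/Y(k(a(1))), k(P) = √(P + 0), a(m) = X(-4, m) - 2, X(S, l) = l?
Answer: -81520/49 ≈ -1663.7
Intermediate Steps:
a(m) = -2 + m (a(m) = m - 2 = -2 + m)
k(P) = √P
E = 81520/49 (E = 2 - (-81422)/49 = 2 - 1*(-81422/49) = 2 + 81422/49 = 81520/49 ≈ 1663.7)
-E = -1*81520/49 = -81520/49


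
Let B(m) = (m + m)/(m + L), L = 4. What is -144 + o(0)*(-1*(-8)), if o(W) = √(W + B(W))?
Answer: -144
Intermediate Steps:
B(m) = 2*m/(4 + m) (B(m) = (m + m)/(m + 4) = (2*m)/(4 + m) = 2*m/(4 + m))
o(W) = √(W + 2*W/(4 + W))
-144 + o(0)*(-1*(-8)) = -144 + √(0*(6 + 0)/(4 + 0))*(-1*(-8)) = -144 + √(0*6/4)*8 = -144 + √(0*(¼)*6)*8 = -144 + √0*8 = -144 + 0*8 = -144 + 0 = -144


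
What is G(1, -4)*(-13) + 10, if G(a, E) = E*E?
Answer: -198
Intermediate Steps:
G(a, E) = E**2
G(1, -4)*(-13) + 10 = (-4)**2*(-13) + 10 = 16*(-13) + 10 = -208 + 10 = -198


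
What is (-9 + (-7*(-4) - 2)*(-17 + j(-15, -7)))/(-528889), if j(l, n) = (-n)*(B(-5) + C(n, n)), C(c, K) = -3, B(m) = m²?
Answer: -3553/528889 ≈ -0.0067179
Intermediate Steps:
j(l, n) = -22*n (j(l, n) = (-n)*((-5)² - 3) = (-n)*(25 - 3) = -n*22 = -22*n)
(-9 + (-7*(-4) - 2)*(-17 + j(-15, -7)))/(-528889) = (-9 + (-7*(-4) - 2)*(-17 - 22*(-7)))/(-528889) = (-9 + (28 - 2)*(-17 + 154))*(-1/528889) = (-9 + 26*137)*(-1/528889) = (-9 + 3562)*(-1/528889) = 3553*(-1/528889) = -3553/528889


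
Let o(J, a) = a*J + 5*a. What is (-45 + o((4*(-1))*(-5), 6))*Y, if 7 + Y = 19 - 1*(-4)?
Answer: 1680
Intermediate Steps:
o(J, a) = 5*a + J*a (o(J, a) = J*a + 5*a = 5*a + J*a)
Y = 16 (Y = -7 + (19 - 1*(-4)) = -7 + (19 + 4) = -7 + 23 = 16)
(-45 + o((4*(-1))*(-5), 6))*Y = (-45 + 6*(5 + (4*(-1))*(-5)))*16 = (-45 + 6*(5 - 4*(-5)))*16 = (-45 + 6*(5 + 20))*16 = (-45 + 6*25)*16 = (-45 + 150)*16 = 105*16 = 1680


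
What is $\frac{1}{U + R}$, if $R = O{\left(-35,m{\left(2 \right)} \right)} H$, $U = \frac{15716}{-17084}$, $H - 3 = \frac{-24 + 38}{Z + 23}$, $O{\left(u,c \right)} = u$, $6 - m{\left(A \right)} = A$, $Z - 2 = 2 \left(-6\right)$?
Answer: $- \frac{55523}{7973782} \approx -0.0069632$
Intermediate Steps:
$Z = -10$ ($Z = 2 + 2 \left(-6\right) = 2 - 12 = -10$)
$m{\left(A \right)} = 6 - A$
$H = \frac{53}{13}$ ($H = 3 + \frac{-24 + 38}{-10 + 23} = 3 + \frac{14}{13} = \frac{53}{13} \approx 4.0769$)
$U = - \frac{3929}{4271}$ ($U = 15716 \left(- \frac{1}{17084}\right) = - \frac{3929}{4271} \approx -0.91992$)
$R = - \frac{1855}{13}$ ($R = \left(-35\right) \frac{53}{13} = - \frac{1855}{13} \approx -142.69$)
$\frac{1}{U + R} = \frac{1}{- \frac{3929}{4271} - \frac{1855}{13}} = \frac{1}{- \frac{7973782}{55523}} = - \frac{55523}{7973782}$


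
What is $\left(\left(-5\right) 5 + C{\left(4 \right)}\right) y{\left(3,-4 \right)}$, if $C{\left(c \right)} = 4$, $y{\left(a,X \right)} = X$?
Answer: $84$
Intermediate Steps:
$\left(\left(-5\right) 5 + C{\left(4 \right)}\right) y{\left(3,-4 \right)} = \left(\left(-5\right) 5 + 4\right) \left(-4\right) = \left(-25 + 4\right) \left(-4\right) = \left(-21\right) \left(-4\right) = 84$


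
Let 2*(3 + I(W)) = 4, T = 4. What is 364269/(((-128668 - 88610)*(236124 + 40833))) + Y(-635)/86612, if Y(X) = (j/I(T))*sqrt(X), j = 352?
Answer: -121423/20058887682 - 88*I*sqrt(635)/21653 ≈ -6.0533e-6 - 0.10241*I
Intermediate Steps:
I(W) = -1 (I(W) = -3 + (1/2)*4 = -3 + 2 = -1)
Y(X) = -352*sqrt(X) (Y(X) = (352/(-1))*sqrt(X) = (352*(-1))*sqrt(X) = -352*sqrt(X))
364269/(((-128668 - 88610)*(236124 + 40833))) + Y(-635)/86612 = 364269/(((-128668 - 88610)*(236124 + 40833))) - 352*I*sqrt(635)/86612 = 364269/((-217278*276957)) - 352*I*sqrt(635)*(1/86612) = 364269/(-60176663046) - 352*I*sqrt(635)*(1/86612) = 364269*(-1/60176663046) - 88*I*sqrt(635)/21653 = -121423/20058887682 - 88*I*sqrt(635)/21653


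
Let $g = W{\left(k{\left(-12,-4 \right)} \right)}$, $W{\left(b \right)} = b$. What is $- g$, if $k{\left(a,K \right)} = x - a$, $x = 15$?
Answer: $-27$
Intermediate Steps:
$k{\left(a,K \right)} = 15 - a$
$g = 27$ ($g = 15 - -12 = 15 + 12 = 27$)
$- g = \left(-1\right) 27 = -27$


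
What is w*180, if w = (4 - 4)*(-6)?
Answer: 0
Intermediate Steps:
w = 0 (w = 0*(-6) = 0)
w*180 = 0*180 = 0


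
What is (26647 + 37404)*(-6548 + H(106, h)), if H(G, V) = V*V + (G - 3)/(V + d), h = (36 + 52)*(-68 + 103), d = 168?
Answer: 1972166120065349/3248 ≈ 6.0719e+11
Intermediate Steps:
h = 3080 (h = 88*35 = 3080)
H(G, V) = V**2 + (-3 + G)/(168 + V) (H(G, V) = V*V + (G - 3)/(V + 168) = V**2 + (-3 + G)/(168 + V))
(26647 + 37404)*(-6548 + H(106, h)) = (26647 + 37404)*(-6548 + (-3 + 106 + 3080**3 + 168*3080**2)/(168 + 3080)) = 64051*(-6548 + (-3 + 106 + 29218112000 + 168*9486400)/3248) = 64051*(-6548 + (-3 + 106 + 29218112000 + 1593715200)/3248) = 64051*(-6548 + (1/3248)*30811827303) = 64051*(-6548 + 30811827303/3248) = 64051*(30790559399/3248) = 1972166120065349/3248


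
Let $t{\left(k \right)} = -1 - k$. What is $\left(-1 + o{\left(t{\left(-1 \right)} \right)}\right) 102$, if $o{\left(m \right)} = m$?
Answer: $-102$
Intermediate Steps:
$\left(-1 + o{\left(t{\left(-1 \right)} \right)}\right) 102 = \left(-1 - 0\right) 102 = \left(-1 + \left(-1 + 1\right)\right) 102 = \left(-1 + 0\right) 102 = \left(-1\right) 102 = -102$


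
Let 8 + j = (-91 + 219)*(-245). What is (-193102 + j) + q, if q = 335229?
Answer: 110759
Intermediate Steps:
j = -31368 (j = -8 + (-91 + 219)*(-245) = -8 + 128*(-245) = -8 - 31360 = -31368)
(-193102 + j) + q = (-193102 - 31368) + 335229 = -224470 + 335229 = 110759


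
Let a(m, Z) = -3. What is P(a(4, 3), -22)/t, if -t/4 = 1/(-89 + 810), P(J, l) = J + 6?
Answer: -2163/4 ≈ -540.75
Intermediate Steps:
P(J, l) = 6 + J
t = -4/721 (t = -4/(-89 + 810) = -4/721 ≈ -0.0055479)
P(a(4, 3), -22)/t = (6 - 3)/(-4/721) = 3*(-721/4) = -2163/4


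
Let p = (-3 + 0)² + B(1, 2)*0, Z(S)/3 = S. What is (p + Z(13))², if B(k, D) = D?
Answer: 2304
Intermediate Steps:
Z(S) = 3*S
p = 9 (p = (-3 + 0)² + 2*0 = (-3)² + 0 = 9 + 0 = 9)
(p + Z(13))² = (9 + 3*13)² = (9 + 39)² = 48² = 2304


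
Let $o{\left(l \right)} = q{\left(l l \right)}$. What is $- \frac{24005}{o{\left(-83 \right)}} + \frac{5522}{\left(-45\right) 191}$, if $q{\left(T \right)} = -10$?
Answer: $\frac{41253551}{17190} \approx 2399.9$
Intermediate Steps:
$o{\left(l \right)} = -10$
$- \frac{24005}{o{\left(-83 \right)}} + \frac{5522}{\left(-45\right) 191} = - \frac{24005}{-10} + \frac{5522}{\left(-45\right) 191} = \left(-24005\right) \left(- \frac{1}{10}\right) + \frac{5522}{-8595} = \frac{4801}{2} + 5522 \left(- \frac{1}{8595}\right) = \frac{4801}{2} - \frac{5522}{8595} = \frac{41253551}{17190}$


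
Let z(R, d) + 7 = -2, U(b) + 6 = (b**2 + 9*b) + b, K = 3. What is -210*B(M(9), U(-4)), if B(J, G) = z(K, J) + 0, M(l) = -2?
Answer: 1890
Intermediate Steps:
U(b) = -6 + b**2 + 10*b (U(b) = -6 + ((b**2 + 9*b) + b) = -6 + (b**2 + 10*b) = -6 + b**2 + 10*b)
z(R, d) = -9 (z(R, d) = -7 - 2 = -9)
B(J, G) = -9 (B(J, G) = -9 + 0 = -9)
-210*B(M(9), U(-4)) = -210*(-9) = 1890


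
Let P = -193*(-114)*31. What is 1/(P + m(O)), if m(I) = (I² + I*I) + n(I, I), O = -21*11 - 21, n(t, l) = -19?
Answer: 1/809051 ≈ 1.2360e-6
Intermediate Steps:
O = -252 (O = -231 - 21 = -252)
P = 682062 (P = 22002*31 = 682062)
m(I) = -19 + 2*I² (m(I) = (I² + I*I) - 19 = (I² + I²) - 19 = 2*I² - 19 = -19 + 2*I²)
1/(P + m(O)) = 1/(682062 + (-19 + 2*(-252)²)) = 1/(682062 + (-19 + 2*63504)) = 1/(682062 + (-19 + 127008)) = 1/(682062 + 126989) = 1/809051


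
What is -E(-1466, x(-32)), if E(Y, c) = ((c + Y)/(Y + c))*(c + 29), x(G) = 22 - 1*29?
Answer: -22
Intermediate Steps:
x(G) = -7 (x(G) = 22 - 29 = -7)
E(Y, c) = 29 + c (E(Y, c) = ((Y + c)/(Y + c))*(29 + c) = 1*(29 + c) = 29 + c)
-E(-1466, x(-32)) = -(29 - 7) = -1*22 = -22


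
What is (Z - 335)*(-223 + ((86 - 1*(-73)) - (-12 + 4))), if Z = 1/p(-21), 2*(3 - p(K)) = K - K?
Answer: 56224/3 ≈ 18741.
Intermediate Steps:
p(K) = 3 (p(K) = 3 - (K - K)/2 = 3 - ½*0 = 3 + 0 = 3)
Z = ⅓ (Z = 1/3 = ⅓ ≈ 0.33333)
(Z - 335)*(-223 + ((86 - 1*(-73)) - (-12 + 4))) = (⅓ - 335)*(-223 + ((86 - 1*(-73)) - (-12 + 4))) = -1004*(-223 + ((86 + 73) - 1*(-8)))/3 = -1004*(-223 + (159 + 8))/3 = -1004*(-223 + 167)/3 = -1004/3*(-56) = 56224/3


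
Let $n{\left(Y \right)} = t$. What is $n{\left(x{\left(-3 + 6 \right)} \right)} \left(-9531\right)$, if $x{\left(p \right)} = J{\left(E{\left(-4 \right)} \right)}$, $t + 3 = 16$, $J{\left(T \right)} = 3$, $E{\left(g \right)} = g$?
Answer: $-123903$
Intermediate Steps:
$t = 13$ ($t = -3 + 16 = 13$)
$x{\left(p \right)} = 3$
$n{\left(Y \right)} = 13$
$n{\left(x{\left(-3 + 6 \right)} \right)} \left(-9531\right) = 13 \left(-9531\right) = -123903$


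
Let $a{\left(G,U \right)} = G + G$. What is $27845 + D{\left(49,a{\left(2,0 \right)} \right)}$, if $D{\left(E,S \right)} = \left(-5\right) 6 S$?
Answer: $27725$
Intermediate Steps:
$a{\left(G,U \right)} = 2 G$
$D{\left(E,S \right)} = - 30 S$
$27845 + D{\left(49,a{\left(2,0 \right)} \right)} = 27845 - 30 \cdot 2 \cdot 2 = 27845 - 120 = 27725$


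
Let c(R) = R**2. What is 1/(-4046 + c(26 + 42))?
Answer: 1/578 ≈ 0.0017301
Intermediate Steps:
1/(-4046 + c(26 + 42)) = 1/(-4046 + (26 + 42)**2) = 1/(-4046 + 68**2) = 1/(-4046 + 4624) = 1/578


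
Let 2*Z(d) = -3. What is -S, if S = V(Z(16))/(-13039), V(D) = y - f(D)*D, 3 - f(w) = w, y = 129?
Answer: 543/52156 ≈ 0.010411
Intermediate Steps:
f(w) = 3 - w
Z(d) = -3/2 (Z(d) = (1/2)*(-3) = -3/2)
V(D) = 129 - D*(3 - D) (V(D) = 129 - (3 - D)*D = 129 - D*(3 - D))
S = -543/52156 (S = (129 - 3*(-3 - 3/2)/2)/(-13039) = (129 - 3/2*(-9/2))*(-1/13039) = (129 + 27/4)*(-1/13039) = (543/4)*(-1/13039) = -543/52156 ≈ -0.010411)
-S = -1*(-543/52156) = 543/52156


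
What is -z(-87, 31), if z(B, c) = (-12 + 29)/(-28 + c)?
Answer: -17/3 ≈ -5.6667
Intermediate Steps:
z(B, c) = 17/(-28 + c)
-z(-87, 31) = -17/(-28 + 31) = -17/3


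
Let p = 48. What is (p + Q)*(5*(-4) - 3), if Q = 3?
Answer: -1173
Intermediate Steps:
(p + Q)*(5*(-4) - 3) = (48 + 3)*(5*(-4) - 3) = 51*(-20 - 3) = 51*(-23) = -1173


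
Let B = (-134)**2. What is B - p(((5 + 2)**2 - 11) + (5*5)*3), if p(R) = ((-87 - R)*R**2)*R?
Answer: 288597356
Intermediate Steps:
p(R) = R**3*(-87 - R) (p(R) = (R**2*(-87 - R))*R = R**3*(-87 - R))
B = 17956
B - p(((5 + 2)**2 - 11) + (5*5)*3) = 17956 - (((5 + 2)**2 - 11) + (5*5)*3)**3*(-87 - (((5 + 2)**2 - 11) + (5*5)*3)) = 17956 - ((7**2 - 11) + 25*3)**3*(-87 - ((7**2 - 11) + 25*3)) = 17956 - ((49 - 11) + 75)**3*(-87 - ((49 - 11) + 75)) = 17956 - (38 + 75)**3*(-87 - (38 + 75)) = 17956 - 113**3*(-87 - 1*113) = 17956 - 1442897*(-87 - 113) = 17956 - 1442897*(-200) = 17956 - 1*(-288579400) = 17956 + 288579400 = 288597356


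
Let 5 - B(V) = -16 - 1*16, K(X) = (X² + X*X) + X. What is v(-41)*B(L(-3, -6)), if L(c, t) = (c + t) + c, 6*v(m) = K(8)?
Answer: 2516/3 ≈ 838.67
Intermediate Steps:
K(X) = X + 2*X² (K(X) = (X² + X²) + X = 2*X² + X = X + 2*X²)
v(m) = 68/3 (v(m) = (8*(1 + 2*8))/6 = (8*(1 + 16))/6 = (8*17)/6 = (⅙)*136 = 68/3)
L(c, t) = t + 2*c
B(V) = 37 (B(V) = 5 - (-16 - 1*16) = 5 - (-16 - 16) = 5 - 1*(-32) = 5 + 32 = 37)
v(-41)*B(L(-3, -6)) = (68/3)*37 = 2516/3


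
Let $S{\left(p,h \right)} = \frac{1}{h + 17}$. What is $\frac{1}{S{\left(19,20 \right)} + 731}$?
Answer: $\frac{37}{27048} \approx 0.0013679$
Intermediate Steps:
$S{\left(p,h \right)} = \frac{1}{17 + h}$
$\frac{1}{S{\left(19,20 \right)} + 731} = \frac{1}{\frac{1}{17 + 20} + 731} = \frac{1}{\frac{1}{37} + 731} = \frac{1}{\frac{27048}{37}} = \frac{37}{27048}$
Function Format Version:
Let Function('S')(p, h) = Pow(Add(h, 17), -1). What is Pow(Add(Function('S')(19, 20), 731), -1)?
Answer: Rational(37, 27048) ≈ 0.0013679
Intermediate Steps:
Function('S')(p, h) = Pow(Add(17, h), -1)
Pow(Add(Function('S')(19, 20), 731), -1) = Pow(Add(Pow(Add(17, 20), -1), 731), -1) = Pow(Add(Pow(37, -1), 731), -1) = Pow(Add(Rational(1, 37), 731), -1) = Pow(Rational(27048, 37), -1) = Rational(37, 27048)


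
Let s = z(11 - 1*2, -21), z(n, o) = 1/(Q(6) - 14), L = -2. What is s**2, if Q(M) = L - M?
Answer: 1/484 ≈ 0.0020661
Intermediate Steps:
Q(M) = -2 - M
z(n, o) = -1/22 (z(n, o) = 1/((-2 - 1*6) - 14) = 1/((-2 - 6) - 14) = 1/(-8 - 14) = 1/(-22) = -1/22)
s = -1/22 ≈ -0.045455
s**2 = (-1/22)**2 = 1/484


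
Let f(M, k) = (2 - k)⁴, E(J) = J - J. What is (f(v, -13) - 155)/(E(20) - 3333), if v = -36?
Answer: -50470/3333 ≈ -15.143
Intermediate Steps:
E(J) = 0
(f(v, -13) - 155)/(E(20) - 3333) = ((-2 - 13)⁴ - 155)/(0 - 3333) = ((-15)⁴ - 155)/(-3333) = (50625 - 155)*(-1/3333) = 50470*(-1/3333) = -50470/3333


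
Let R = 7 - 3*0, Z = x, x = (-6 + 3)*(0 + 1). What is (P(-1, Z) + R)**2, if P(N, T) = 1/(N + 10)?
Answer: 4096/81 ≈ 50.568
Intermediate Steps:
x = -3 (x = -3*1 = -3)
Z = -3
R = 7 (R = 7 + 0 = 7)
P(N, T) = 1/(10 + N)
(P(-1, Z) + R)**2 = (1/(10 - 1) + 7)**2 = (1/9 + 7)**2 = (64/9)**2 = 4096/81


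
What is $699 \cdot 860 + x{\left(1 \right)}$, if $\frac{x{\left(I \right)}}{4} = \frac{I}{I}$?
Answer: $601144$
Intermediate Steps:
$x{\left(I \right)} = 4$ ($x{\left(I \right)} = 4 \frac{I}{I} = 4 \cdot 1 = 4$)
$699 \cdot 860 + x{\left(1 \right)} = 699 \cdot 860 + 4 = 601140 + 4 = 601144$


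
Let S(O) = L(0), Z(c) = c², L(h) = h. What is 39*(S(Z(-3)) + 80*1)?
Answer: 3120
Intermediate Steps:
S(O) = 0
39*(S(Z(-3)) + 80*1) = 39*(0 + 80*1) = 39*(0 + 80) = 39*80 = 3120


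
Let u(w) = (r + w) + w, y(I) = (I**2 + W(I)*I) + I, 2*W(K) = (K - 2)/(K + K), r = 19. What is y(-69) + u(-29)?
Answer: 18541/4 ≈ 4635.3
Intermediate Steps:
W(K) = (-2 + K)/(4*K) (W(K) = ((K - 2)/(K + K))/2 = ((-2 + K)/((2*K)))/2 = ((-2 + K)*(1/(2*K)))/2 = ((-2 + K)/(2*K))/2 = (-2 + K)/(4*K))
y(I) = -1/2 + I**2 + 5*I/4 (y(I) = (I**2 + ((-2 + I)/(4*I))*I) + I = (I**2 + (-1/2 + I/4)) + I = (-1/2 + I**2 + I/4) + I = -1/2 + I**2 + 5*I/4)
u(w) = 19 + 2*w (u(w) = (19 + w) + w = 19 + 2*w)
y(-69) + u(-29) = (-1/2 + (1/4)*(-69) - 69*(1 - 69)) + (19 + 2*(-29)) = (-1/2 - 69/4 - 69*(-68)) + (19 - 58) = (-1/2 - 69/4 + 4692) - 39 = 18697/4 - 39 = 18541/4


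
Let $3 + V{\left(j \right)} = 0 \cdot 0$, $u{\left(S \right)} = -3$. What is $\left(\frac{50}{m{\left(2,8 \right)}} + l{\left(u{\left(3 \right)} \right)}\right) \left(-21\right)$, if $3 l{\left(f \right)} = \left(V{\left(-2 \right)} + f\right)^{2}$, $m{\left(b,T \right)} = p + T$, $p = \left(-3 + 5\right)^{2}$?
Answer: $- \frac{679}{2} \approx -339.5$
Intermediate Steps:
$p = 4$ ($p = 2^{2} = 4$)
$m{\left(b,T \right)} = 4 + T$
$V{\left(j \right)} = -3$ ($V{\left(j \right)} = -3 + 0 \cdot 0 = -3 + 0 = -3$)
$l{\left(f \right)} = \frac{\left(-3 + f\right)^{2}}{3}$
$\left(\frac{50}{m{\left(2,8 \right)}} + l{\left(u{\left(3 \right)} \right)}\right) \left(-21\right) = \left(\frac{50}{4 + 8} + \frac{\left(-3 - 3\right)^{2}}{3}\right) \left(-21\right) = \left(\frac{50}{12} + \frac{\left(-6\right)^{2}}{3}\right) \left(-21\right) = \left(50 \cdot \frac{1}{12} + \frac{1}{3} \cdot 36\right) \left(-21\right) = \left(\frac{25}{6} + 12\right) \left(-21\right) = \frac{97}{6} \left(-21\right) = - \frac{679}{2}$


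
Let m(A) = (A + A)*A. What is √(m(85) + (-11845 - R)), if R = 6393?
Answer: 2*I*√947 ≈ 61.547*I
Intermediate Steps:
m(A) = 2*A² (m(A) = (2*A)*A = 2*A²)
√(m(85) + (-11845 - R)) = √(2*85² + (-11845 - 1*6393)) = √(2*7225 + (-11845 - 6393)) = √(14450 - 18238) = √(-3788) = 2*I*√947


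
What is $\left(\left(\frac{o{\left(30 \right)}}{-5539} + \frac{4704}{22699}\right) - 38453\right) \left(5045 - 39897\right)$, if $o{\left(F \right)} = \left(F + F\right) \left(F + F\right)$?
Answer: $\frac{168500433783914804}{125729761} \approx 1.3402 \cdot 10^{9}$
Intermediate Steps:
$o{\left(F \right)} = 4 F^{2}$ ($o{\left(F \right)} = 2 F 2 F = 4 F^{2}$)
$\left(\left(\frac{o{\left(30 \right)}}{-5539} + \frac{4704}{22699}\right) - 38453\right) \left(5045 - 39897\right) = \left(\left(\frac{4 \cdot 30^{2}}{-5539} + \frac{4704}{22699}\right) - 38453\right) \left(5045 - 39897\right) = \left(\left(4 \cdot 900 \left(- \frac{1}{5539}\right) + 4704 \cdot \frac{1}{22699}\right) - 38453\right) \left(-34852\right) = \left(\left(3600 \left(- \frac{1}{5539}\right) + \frac{4704}{22699}\right) - 38453\right) \left(-34852\right) = \left(\left(- \frac{3600}{5539} + \frac{4704}{22699}\right) - 38453\right) \left(-34852\right) = \left(- \frac{55660944}{125729761} - 38453\right) \left(-34852\right) = \left(- \frac{4834742160677}{125729761}\right) \left(-34852\right) = \frac{168500433783914804}{125729761}$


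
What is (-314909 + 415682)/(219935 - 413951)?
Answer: -33591/64672 ≈ -0.51941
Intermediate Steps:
(-314909 + 415682)/(219935 - 413951) = 100773/(-194016) = 100773*(-1/194016) = -33591/64672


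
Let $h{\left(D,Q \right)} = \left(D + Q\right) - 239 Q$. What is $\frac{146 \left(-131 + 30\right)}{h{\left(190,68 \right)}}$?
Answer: $\frac{7373}{7997} \approx 0.92197$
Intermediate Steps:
$h{\left(D,Q \right)} = D - 238 Q$
$\frac{146 \left(-131 + 30\right)}{h{\left(190,68 \right)}} = \frac{146 \left(-131 + 30\right)}{190 - 16184} = \frac{146 \left(-101\right)}{190 - 16184} = - \frac{14746}{-15994} = \left(-14746\right) \left(- \frac{1}{15994}\right) = \frac{7373}{7997}$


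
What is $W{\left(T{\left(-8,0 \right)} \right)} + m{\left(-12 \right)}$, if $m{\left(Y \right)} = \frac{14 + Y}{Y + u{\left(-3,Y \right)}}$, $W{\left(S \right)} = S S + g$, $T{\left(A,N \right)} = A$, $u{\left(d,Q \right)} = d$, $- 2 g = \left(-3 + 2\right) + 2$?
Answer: $\frac{1901}{30} \approx 63.367$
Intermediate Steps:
$g = - \frac{1}{2}$ ($g = - \frac{\left(-3 + 2\right) + 2}{2} = - \frac{-1 + 2}{2} = \left(- \frac{1}{2}\right) 1 = - \frac{1}{2} \approx -0.5$)
$W{\left(S \right)} = - \frac{1}{2} + S^{2}$ ($W{\left(S \right)} = S S - \frac{1}{2} = S^{2} - \frac{1}{2} = - \frac{1}{2} + S^{2}$)
$m{\left(Y \right)} = \frac{14 + Y}{-3 + Y}$ ($m{\left(Y \right)} = \frac{14 + Y}{Y - 3} = \frac{14 + Y}{-3 + Y}$)
$W{\left(T{\left(-8,0 \right)} \right)} + m{\left(-12 \right)} = \left(- \frac{1}{2} + \left(-8\right)^{2}\right) + \frac{14 - 12}{-3 - 12} = \left(- \frac{1}{2} + 64\right) + \frac{1}{-15} \cdot 2 = \frac{127}{2} - \frac{2}{15} = \frac{1901}{30}$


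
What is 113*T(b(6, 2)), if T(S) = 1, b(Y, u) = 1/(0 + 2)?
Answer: 113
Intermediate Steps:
b(Y, u) = 1/2
113*T(b(6, 2)) = 113*1 = 113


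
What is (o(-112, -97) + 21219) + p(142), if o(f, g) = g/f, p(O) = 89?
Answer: 2386593/112 ≈ 21309.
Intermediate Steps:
(o(-112, -97) + 21219) + p(142) = (-97/(-112) + 21219) + 89 = (-97*(-1/112) + 21219) + 89 = (97/112 + 21219) + 89 = 2376625/112 + 89 = 2386593/112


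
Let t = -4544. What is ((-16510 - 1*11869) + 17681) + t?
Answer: -15242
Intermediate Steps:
((-16510 - 1*11869) + 17681) + t = ((-16510 - 1*11869) + 17681) - 4544 = ((-16510 - 11869) + 17681) - 4544 = (-28379 + 17681) - 4544 = -10698 - 4544 = -15242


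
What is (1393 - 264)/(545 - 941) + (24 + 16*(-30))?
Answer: -181705/396 ≈ -458.85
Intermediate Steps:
(1393 - 264)/(545 - 941) + (24 + 16*(-30)) = 1129/(-396) + (24 - 480) = 1129*(-1/396) - 456 = -1129/396 - 456 = -181705/396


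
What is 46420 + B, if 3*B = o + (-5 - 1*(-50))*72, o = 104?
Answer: 142604/3 ≈ 47535.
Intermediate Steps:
B = 3344/3 (B = (104 + (-5 - 1*(-50))*72)/3 = (104 + (-5 + 50)*72)/3 = (104 + 45*72)/3 = (104 + 3240)/3 = (⅓)*3344 = 3344/3 ≈ 1114.7)
46420 + B = 46420 + 3344/3 = 142604/3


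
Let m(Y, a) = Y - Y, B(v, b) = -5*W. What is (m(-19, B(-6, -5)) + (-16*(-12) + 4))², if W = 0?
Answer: 38416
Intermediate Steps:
B(v, b) = 0 (B(v, b) = -5*0 = 0)
m(Y, a) = 0
(m(-19, B(-6, -5)) + (-16*(-12) + 4))² = (0 + (-16*(-12) + 4))² = (0 + (192 + 4))² = (0 + 196)² = 196² = 38416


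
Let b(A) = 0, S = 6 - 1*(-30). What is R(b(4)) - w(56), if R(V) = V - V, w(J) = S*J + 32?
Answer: -2048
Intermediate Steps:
S = 36 (S = 6 + 30 = 36)
w(J) = 32 + 36*J (w(J) = 36*J + 32 = 32 + 36*J)
R(V) = 0
R(b(4)) - w(56) = 0 - (32 + 36*56) = 0 - (32 + 2016) = 0 - 1*2048 = 0 - 2048 = -2048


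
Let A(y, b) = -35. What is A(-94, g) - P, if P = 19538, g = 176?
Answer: -19573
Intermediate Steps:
A(-94, g) - P = -35 - 1*19538 = -35 - 19538 = -19573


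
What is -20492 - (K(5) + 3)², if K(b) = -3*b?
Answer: -20636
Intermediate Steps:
-20492 - (K(5) + 3)² = -20492 - (-3*5 + 3)² = -20492 - (-15 + 3)² = -20492 - 1*(-12)² = -20492 - 1*144 = -20492 - 144 = -20636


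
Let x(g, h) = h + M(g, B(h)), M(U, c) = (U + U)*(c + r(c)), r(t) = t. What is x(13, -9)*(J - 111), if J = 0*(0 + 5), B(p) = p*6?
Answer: 312687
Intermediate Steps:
B(p) = 6*p
M(U, c) = 4*U*c (M(U, c) = (U + U)*(c + c) = (2*U)*(2*c) = 4*U*c)
J = 0 (J = 0*5 = 0)
x(g, h) = h + 24*g*h (x(g, h) = h + 4*g*(6*h) = h + 24*g*h)
x(13, -9)*(J - 111) = (-9*(1 + 24*13))*(0 - 111) = -9*(1 + 312)*(-111) = -9*313*(-111) = -2817*(-111) = 312687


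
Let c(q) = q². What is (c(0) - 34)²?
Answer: 1156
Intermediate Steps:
(c(0) - 34)² = (0² - 34)² = (0 - 34)² = (-34)² = 1156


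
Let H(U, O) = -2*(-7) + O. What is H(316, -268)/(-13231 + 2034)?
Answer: 254/11197 ≈ 0.022685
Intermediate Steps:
H(U, O) = 14 + O
H(316, -268)/(-13231 + 2034) = (14 - 268)/(-13231 + 2034) = -254/(-11197) = -254*(-1/11197) = 254/11197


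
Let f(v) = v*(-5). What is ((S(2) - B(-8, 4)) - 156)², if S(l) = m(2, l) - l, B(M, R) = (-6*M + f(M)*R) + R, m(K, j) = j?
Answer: 135424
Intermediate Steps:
f(v) = -5*v
B(M, R) = R - 6*M - 5*M*R (B(M, R) = (-6*M + (-5*M)*R) + R = (-6*M - 5*M*R) + R = R - 6*M - 5*M*R)
S(l) = 0 (S(l) = l - l = 0)
((S(2) - B(-8, 4)) - 156)² = ((0 - (4 - 6*(-8) - 5*(-8)*4)) - 156)² = ((0 - (4 + 48 + 160)) - 156)² = ((0 - 1*212) - 156)² = ((0 - 212) - 156)² = (-212 - 156)² = (-368)² = 135424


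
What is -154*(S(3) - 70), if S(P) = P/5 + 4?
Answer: 50358/5 ≈ 10072.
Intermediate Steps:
S(P) = 4 + P/5 (S(P) = P*(⅕) + 4 = P/5 + 4 = 4 + P/5)
-154*(S(3) - 70) = -154*((4 + (⅕)*3) - 70) = -154*((4 + ⅗) - 70) = -154*(23/5 - 70) = -154*(-327/5) = 50358/5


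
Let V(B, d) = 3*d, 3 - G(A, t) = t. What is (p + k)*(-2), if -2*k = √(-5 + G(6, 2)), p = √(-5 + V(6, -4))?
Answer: 2*I*(1 - √17) ≈ -6.2462*I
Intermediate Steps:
G(A, t) = 3 - t
p = I*√17 (p = √(-5 + 3*(-4)) = √(-5 - 12) = √(-17) = I*√17 ≈ 4.1231*I)
k = -I (k = -√(-5 + (3 - 1*2))/2 = -√(-5 + (3 - 2))/2 = -√(-5 + 1)/2 = -I ≈ -1.0*I)
(p + k)*(-2) = (I*√17 - I)*(-2) = (-I + I*√17)*(-2) = 2*I - 2*I*√17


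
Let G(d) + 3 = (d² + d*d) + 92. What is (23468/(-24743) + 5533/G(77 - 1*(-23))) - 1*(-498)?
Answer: 247202393613/497062127 ≈ 497.33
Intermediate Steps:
G(d) = 89 + 2*d² (G(d) = -3 + ((d² + d*d) + 92) = -3 + ((d² + d²) + 92) = -3 + (2*d² + 92) = -3 + (92 + 2*d²) = 89 + 2*d²)
(23468/(-24743) + 5533/G(77 - 1*(-23))) - 1*(-498) = (23468/(-24743) + 5533/(89 + 2*(77 - 1*(-23))²)) - 1*(-498) = (23468*(-1/24743) + 5533/(89 + 2*(77 + 23)²)) + 498 = (-23468/24743 + 5533/(89 + 2*100²)) + 498 = (-23468/24743 + 5533/(89 + 2*10000)) + 498 = (-23468/24743 + 5533/(89 + 20000)) + 498 = (-23468/24743 + 5533/20089) + 498 = -334545633/497062127 + 498 = 247202393613/497062127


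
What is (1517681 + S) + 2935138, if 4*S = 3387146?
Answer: 10599211/2 ≈ 5.2996e+6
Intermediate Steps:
S = 1693573/2 (S = (¼)*3387146 = 1693573/2 ≈ 8.4679e+5)
(1517681 + S) + 2935138 = (1517681 + 1693573/2) + 2935138 = 4728935/2 + 2935138 = 10599211/2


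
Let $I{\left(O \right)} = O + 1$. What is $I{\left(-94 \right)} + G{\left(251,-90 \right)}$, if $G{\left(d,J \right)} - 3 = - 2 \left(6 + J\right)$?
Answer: $78$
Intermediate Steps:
$I{\left(O \right)} = 1 + O$
$G{\left(d,J \right)} = -9 - 2 J$ ($G{\left(d,J \right)} = 3 - 2 \left(6 + J\right) = 3 - \left(12 + 2 J\right) = -9 - 2 J$)
$I{\left(-94 \right)} + G{\left(251,-90 \right)} = \left(1 - 94\right) - -171 = -93 + \left(-9 + 180\right) = -93 + 171 = 78$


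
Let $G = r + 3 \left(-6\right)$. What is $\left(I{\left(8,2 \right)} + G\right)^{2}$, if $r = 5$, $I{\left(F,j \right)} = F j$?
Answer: $9$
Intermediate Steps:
$G = -13$ ($G = 5 + 3 \left(-6\right) = 5 - 18 = -13$)
$\left(I{\left(8,2 \right)} + G\right)^{2} = \left(8 \cdot 2 - 13\right)^{2} = \left(16 - 13\right)^{2} = 3^{2} = 9$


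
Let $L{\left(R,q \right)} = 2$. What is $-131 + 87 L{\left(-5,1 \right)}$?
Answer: $43$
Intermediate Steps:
$-131 + 87 L{\left(-5,1 \right)} = -131 + 87 \cdot 2 = -131 + 174 = 43$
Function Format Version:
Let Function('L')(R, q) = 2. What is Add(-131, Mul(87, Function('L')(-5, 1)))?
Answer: 43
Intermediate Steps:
Add(-131, Mul(87, Function('L')(-5, 1))) = Add(-131, Mul(87, 2)) = Add(-131, 174) = 43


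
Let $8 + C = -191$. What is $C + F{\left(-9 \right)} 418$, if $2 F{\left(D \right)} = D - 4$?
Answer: $-2916$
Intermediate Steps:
$F{\left(D \right)} = -2 + \frac{D}{2}$ ($F{\left(D \right)} = \frac{D - 4}{2} = \frac{-4 + D}{2} = -2 + \frac{D}{2}$)
$C = -199$ ($C = -8 - 191 = -199$)
$C + F{\left(-9 \right)} 418 = -199 + \left(-2 + \frac{1}{2} \left(-9\right)\right) 418 = -199 + \left(-2 - \frac{9}{2}\right) 418 = -199 - 2717 = -2916$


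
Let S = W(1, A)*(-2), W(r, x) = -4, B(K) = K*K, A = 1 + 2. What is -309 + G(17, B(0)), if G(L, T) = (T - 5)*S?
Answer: -349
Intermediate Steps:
A = 3
B(K) = K**2
S = 8 (S = -4*(-2) = 8)
G(L, T) = -40 + 8*T (G(L, T) = (T - 5)*8 = (-5 + T)*8 = -40 + 8*T)
-309 + G(17, B(0)) = -309 + (-40 + 8*0**2) = -309 + (-40 + 8*0) = -309 + (-40 + 0) = -309 - 40 = -349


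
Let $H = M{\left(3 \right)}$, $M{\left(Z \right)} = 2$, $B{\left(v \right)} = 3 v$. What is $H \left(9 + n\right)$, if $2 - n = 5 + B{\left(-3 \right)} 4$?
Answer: $84$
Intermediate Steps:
$n = 33$ ($n = 2 - \left(5 + 3 \left(-3\right) 4\right) = 2 - \left(5 - 36\right) = 2 - -31 = 2 + 31 = 33$)
$H = 2$
$H \left(9 + n\right) = 2 \left(9 + 33\right) = 2 \cdot 42 = 84$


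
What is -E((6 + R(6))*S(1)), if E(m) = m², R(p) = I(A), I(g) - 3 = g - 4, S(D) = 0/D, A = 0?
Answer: 0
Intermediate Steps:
S(D) = 0
I(g) = -1 + g (I(g) = 3 + (g - 4) = 3 + (-4 + g) = -1 + g)
R(p) = -1 (R(p) = -1 + 0 = -1)
-E((6 + R(6))*S(1)) = -((6 - 1)*0)² = -(5*0)² = -1*0² = -1*0 = 0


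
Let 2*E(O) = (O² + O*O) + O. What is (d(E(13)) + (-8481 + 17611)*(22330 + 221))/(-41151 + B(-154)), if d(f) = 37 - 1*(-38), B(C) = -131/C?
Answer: -31707168570/6337123 ≈ -5003.4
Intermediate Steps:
E(O) = O² + O/2 (E(O) = ((O² + O*O) + O)/2 = ((O² + O²) + O)/2 = (2*O² + O)/2 = (O + 2*O²)/2 = O² + O/2)
d(f) = 75 (d(f) = 37 + 38 = 75)
(d(E(13)) + (-8481 + 17611)*(22330 + 221))/(-41151 + B(-154)) = (75 + (-8481 + 17611)*(22330 + 221))/(-41151 - 131/(-154)) = (75 + 9130*22551)/(-41151 - 131*(-1/154)) = (75 + 205890630)/(-41151 + 131/154) = 205890705/(-6337123/154) = 205890705*(-154/6337123) = -31707168570/6337123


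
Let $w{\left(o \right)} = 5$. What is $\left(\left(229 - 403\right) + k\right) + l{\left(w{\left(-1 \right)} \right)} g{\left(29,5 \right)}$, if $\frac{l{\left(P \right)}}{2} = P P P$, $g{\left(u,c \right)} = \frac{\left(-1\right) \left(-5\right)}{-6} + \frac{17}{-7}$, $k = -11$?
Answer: $- \frac{21010}{21} \approx -1000.5$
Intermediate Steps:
$g{\left(u,c \right)} = - \frac{137}{42}$ ($g{\left(u,c \right)} = 5 \left(- \frac{1}{6}\right) + 17 \left(- \frac{1}{7}\right) = - \frac{5}{6} - \frac{17}{7} = - \frac{137}{42}$)
$l{\left(P \right)} = 2 P^{3}$ ($l{\left(P \right)} = 2 P P P = 2 P^{2} P = 2 P^{3}$)
$\left(\left(229 - 403\right) + k\right) + l{\left(w{\left(-1 \right)} \right)} g{\left(29,5 \right)} = \left(\left(229 - 403\right) - 11\right) + 2 \cdot 5^{3} \left(- \frac{137}{42}\right) = \left(-174 - 11\right) + 2 \cdot 125 \left(- \frac{137}{42}\right) = -185 + 250 \left(- \frac{137}{42}\right) = -185 - \frac{17125}{21} = - \frac{21010}{21}$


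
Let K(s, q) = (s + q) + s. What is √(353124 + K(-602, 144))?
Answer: 8*√5501 ≈ 593.35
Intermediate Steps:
K(s, q) = q + 2*s (K(s, q) = (q + s) + s = q + 2*s)
√(353124 + K(-602, 144)) = √(353124 + (144 + 2*(-602))) = √(353124 + (144 - 1204)) = √(353124 - 1060) = √352064 = 8*√5501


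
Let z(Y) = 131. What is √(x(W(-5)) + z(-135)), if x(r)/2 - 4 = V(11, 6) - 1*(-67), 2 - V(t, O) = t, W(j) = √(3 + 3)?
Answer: √255 ≈ 15.969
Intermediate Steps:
W(j) = √6
V(t, O) = 2 - t
x(r) = 124 (x(r) = 8 + 2*((2 - 1*11) - 1*(-67)) = 8 + 2*((2 - 11) + 67) = 8 + 2*(-9 + 67) = 8 + 2*58 = 8 + 116 = 124)
√(x(W(-5)) + z(-135)) = √(124 + 131) = √255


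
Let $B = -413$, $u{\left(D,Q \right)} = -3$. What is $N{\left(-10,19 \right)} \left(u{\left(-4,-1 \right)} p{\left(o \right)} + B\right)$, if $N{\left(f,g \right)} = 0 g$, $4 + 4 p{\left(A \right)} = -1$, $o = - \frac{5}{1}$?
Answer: $0$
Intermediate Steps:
$o = -5$ ($o = \left(-5\right) 1 = -5$)
$p{\left(A \right)} = - \frac{5}{4}$ ($p{\left(A \right)} = -1 + \frac{1}{4} \left(-1\right) = -1 - \frac{1}{4} = - \frac{5}{4}$)
$N{\left(f,g \right)} = 0$
$N{\left(-10,19 \right)} \left(u{\left(-4,-1 \right)} p{\left(o \right)} + B\right) = 0 \left(\left(-3\right) \left(- \frac{5}{4}\right) - 413\right) = 0 \left(\frac{15}{4} - 413\right) = 0 \left(- \frac{1637}{4}\right) = 0$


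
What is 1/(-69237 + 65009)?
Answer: -1/4228 ≈ -0.00023652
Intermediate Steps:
1/(-69237 + 65009) = 1/(-4228) = -1/4228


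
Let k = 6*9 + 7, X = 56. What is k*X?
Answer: 3416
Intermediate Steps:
k = 61 (k = 54 + 7 = 61)
k*X = 61*56 = 3416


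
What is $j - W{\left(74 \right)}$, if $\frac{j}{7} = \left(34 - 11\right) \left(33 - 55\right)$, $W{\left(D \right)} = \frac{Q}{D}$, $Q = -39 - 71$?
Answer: $- \frac{130999}{37} \approx -3540.5$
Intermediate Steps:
$Q = -110$ ($Q = -39 - 71 = -110$)
$W{\left(D \right)} = - \frac{110}{D}$
$j = -3542$ ($j = 7 \left(34 - 11\right) \left(33 - 55\right) = 7 \cdot 23 \left(-22\right) = 7 \left(-506\right) = -3542$)
$j - W{\left(74 \right)} = -3542 - - \frac{110}{74} = -3542 - \left(-110\right) \frac{1}{74} = -3542 - - \frac{55}{37} = -3542 + \frac{55}{37} = - \frac{130999}{37}$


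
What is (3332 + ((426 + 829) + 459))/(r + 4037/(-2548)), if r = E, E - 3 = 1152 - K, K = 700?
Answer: 4285736/385101 ≈ 11.129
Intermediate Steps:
E = 455 (E = 3 + (1152 - 1*700) = 3 + (1152 - 700) = 3 + 452 = 455)
r = 455
(3332 + ((426 + 829) + 459))/(r + 4037/(-2548)) = (3332 + ((426 + 829) + 459))/(455 + 4037/(-2548)) = (3332 + (1255 + 459))/(455 + 4037*(-1/2548)) = (3332 + 1714)/(455 - 4037/2548) = 5046/(1155303/2548) = 5046*(2548/1155303) = 4285736/385101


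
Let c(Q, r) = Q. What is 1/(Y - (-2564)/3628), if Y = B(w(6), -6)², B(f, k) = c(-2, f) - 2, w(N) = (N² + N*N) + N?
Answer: 907/15153 ≈ 0.059856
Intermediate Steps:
w(N) = N + 2*N² (w(N) = (N² + N²) + N = 2*N² + N = N + 2*N²)
B(f, k) = -4 (B(f, k) = -2 - 2 = -4)
Y = 16 (Y = (-4)² = 16)
1/(Y - (-2564)/3628) = 1/(16 - (-2564)/3628) = 1/(16 - 1*(-641/907)) = 1/(16 + 641/907) = 1/(15153/907) = 907/15153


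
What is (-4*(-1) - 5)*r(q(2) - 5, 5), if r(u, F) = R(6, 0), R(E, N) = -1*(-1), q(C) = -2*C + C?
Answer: -1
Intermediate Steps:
q(C) = -C
R(E, N) = 1
r(u, F) = 1
(-4*(-1) - 5)*r(q(2) - 5, 5) = (-4*(-1) - 5)*1 = (4 - 5)*1 = -1*1 = -1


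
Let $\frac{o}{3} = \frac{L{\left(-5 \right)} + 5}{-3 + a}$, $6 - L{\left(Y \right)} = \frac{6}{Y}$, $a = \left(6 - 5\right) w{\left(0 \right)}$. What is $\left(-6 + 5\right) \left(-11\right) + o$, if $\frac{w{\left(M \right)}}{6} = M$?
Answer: $- \frac{6}{5} \approx -1.2$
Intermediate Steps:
$w{\left(M \right)} = 6 M$
$a = 0$ ($a = \left(6 - 5\right) 6 \cdot 0 = 1 \cdot 0 = 0$)
$L{\left(Y \right)} = 6 - \frac{6}{Y}$
$o = - \frac{61}{5}$ ($o = 3 \frac{\left(6 - \frac{6}{-5}\right) + 5}{-3 + 0} = 3 \frac{\left(6 - - \frac{6}{5}\right) + 5}{-3} = 3 \left(\left(6 + \frac{6}{5}\right) + 5\right) \left(- \frac{1}{3}\right) = 3 \left(\frac{36}{5} + 5\right) \left(- \frac{1}{3}\right) = 3 \cdot \frac{61}{5} \left(- \frac{1}{3}\right) = 3 \left(- \frac{61}{15}\right) = - \frac{61}{5} \approx -12.2$)
$\left(-6 + 5\right) \left(-11\right) + o = \left(-6 + 5\right) \left(-11\right) - \frac{61}{5} = \left(-1\right) \left(-11\right) - \frac{61}{5} = 11 - \frac{61}{5} = - \frac{6}{5}$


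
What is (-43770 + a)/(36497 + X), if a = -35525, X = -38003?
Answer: 79295/1506 ≈ 52.653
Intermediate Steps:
(-43770 + a)/(36497 + X) = (-43770 - 35525)/(36497 - 38003) = -79295/(-1506) = -79295*(-1/1506) = 79295/1506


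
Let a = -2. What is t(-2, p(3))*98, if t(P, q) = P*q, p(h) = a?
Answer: 392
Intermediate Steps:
p(h) = -2
t(-2, p(3))*98 = -2*(-2)*98 = 4*98 = 392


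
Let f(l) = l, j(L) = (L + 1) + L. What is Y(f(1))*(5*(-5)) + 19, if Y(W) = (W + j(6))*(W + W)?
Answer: -681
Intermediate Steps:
j(L) = 1 + 2*L (j(L) = (1 + L) + L = 1 + 2*L)
Y(W) = 2*W*(13 + W) (Y(W) = (W + (1 + 2*6))*(W + W) = (W + (1 + 12))*(2*W) = (W + 13)*(2*W) = (13 + W)*(2*W) = 2*W*(13 + W))
Y(f(1))*(5*(-5)) + 19 = (2*1*(13 + 1))*(5*(-5)) + 19 = (2*1*14)*(-25) + 19 = 28*(-25) + 19 = -700 + 19 = -681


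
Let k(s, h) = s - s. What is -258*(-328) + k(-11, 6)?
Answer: 84624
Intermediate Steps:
k(s, h) = 0
-258*(-328) + k(-11, 6) = -258*(-328) + 0 = 84624 + 0 = 84624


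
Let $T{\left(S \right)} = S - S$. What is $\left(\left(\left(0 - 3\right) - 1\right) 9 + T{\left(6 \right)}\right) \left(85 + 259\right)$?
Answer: $-12384$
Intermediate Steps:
$T{\left(S \right)} = 0$
$\left(\left(\left(0 - 3\right) - 1\right) 9 + T{\left(6 \right)}\right) \left(85 + 259\right) = \left(\left(\left(0 - 3\right) - 1\right) 9 + 0\right) \left(85 + 259\right) = \left(\left(\left(0 - 3\right) - 1\right) 9 + 0\right) 344 = \left(\left(-3 - 1\right) 9 + 0\right) 344 = \left(\left(-4\right) 9 + 0\right) 344 = \left(-36 + 0\right) 344 = \left(-36\right) 344 = -12384$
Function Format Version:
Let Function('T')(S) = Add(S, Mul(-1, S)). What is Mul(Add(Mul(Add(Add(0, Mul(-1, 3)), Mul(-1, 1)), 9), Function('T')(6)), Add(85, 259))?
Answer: -12384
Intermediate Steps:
Function('T')(S) = 0
Mul(Add(Mul(Add(Add(0, Mul(-1, 3)), Mul(-1, 1)), 9), Function('T')(6)), Add(85, 259)) = Mul(Add(Mul(Add(Add(0, Mul(-1, 3)), Mul(-1, 1)), 9), 0), Add(85, 259)) = Mul(Add(Mul(Add(Add(0, -3), -1), 9), 0), 344) = Mul(Add(Mul(Add(-3, -1), 9), 0), 344) = Mul(Add(Mul(-4, 9), 0), 344) = Mul(Add(-36, 0), 344) = Mul(-36, 344) = -12384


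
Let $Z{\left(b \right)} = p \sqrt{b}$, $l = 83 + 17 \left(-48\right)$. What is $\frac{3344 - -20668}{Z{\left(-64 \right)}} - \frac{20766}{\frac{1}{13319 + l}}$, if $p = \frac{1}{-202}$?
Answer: $-261360876 + 606303 i \approx -2.6136 \cdot 10^{8} + 6.063 \cdot 10^{5} i$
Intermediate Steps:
$l = -733$ ($l = 83 - 816 = -733$)
$p = - \frac{1}{202} \approx -0.0049505$
$Z{\left(b \right)} = - \frac{\sqrt{b}}{202}$
$\frac{3344 - -20668}{Z{\left(-64 \right)}} - \frac{20766}{\frac{1}{13319 + l}} = \frac{3344 - -20668}{\left(- \frac{1}{202}\right) \sqrt{-64}} - \frac{20766}{\frac{1}{13319 - 733}} = \frac{3344 + 20668}{\left(- \frac{1}{202}\right) 8 i} - \frac{20766}{\frac{1}{12586}} = \frac{24012}{\left(- \frac{4}{101}\right) i} - 20766 \frac{1}{\frac{1}{12586}} = 24012 \frac{101 i}{4} - 261360876 = 606303 i - 261360876 = -261360876 + 606303 i$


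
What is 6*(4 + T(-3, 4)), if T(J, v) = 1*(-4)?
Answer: 0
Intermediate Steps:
T(J, v) = -4
6*(4 + T(-3, 4)) = 6*(4 - 4) = 6*0 = 0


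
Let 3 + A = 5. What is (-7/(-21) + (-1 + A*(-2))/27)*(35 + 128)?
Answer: 652/27 ≈ 24.148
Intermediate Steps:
A = 2 (A = -3 + 5 = 2)
(-7/(-21) + (-1 + A*(-2))/27)*(35 + 128) = (-7/(-21) + (-1 + 2*(-2))/27)*(35 + 128) = (-7*(-1/21) + (-1 - 4)*(1/27))*163 = (⅓ - 5*1/27)*163 = (⅓ - 5/27)*163 = (4/27)*163 = 652/27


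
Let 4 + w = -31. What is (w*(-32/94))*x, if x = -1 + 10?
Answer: 5040/47 ≈ 107.23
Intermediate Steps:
x = 9
w = -35 (w = -4 - 31 = -35)
(w*(-32/94))*x = -(-1120)/94*9 = -35*(-16/47)*9 = (560/47)*9 = 5040/47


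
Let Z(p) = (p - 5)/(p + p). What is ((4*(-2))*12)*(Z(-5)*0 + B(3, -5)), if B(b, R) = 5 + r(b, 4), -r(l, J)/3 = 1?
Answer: -192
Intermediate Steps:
r(l, J) = -3 (r(l, J) = -3*1 = -3)
Z(p) = (-5 + p)/(2*p) (Z(p) = (-5 + p)/((2*p)) = (-5 + p)*(1/(2*p)) = (-5 + p)/(2*p))
B(b, R) = 2 (B(b, R) = 5 - 3 = 2)
((4*(-2))*12)*(Z(-5)*0 + B(3, -5)) = ((4*(-2))*12)*(((½)*(-5 - 5)/(-5))*0 + 2) = (-8*12)*(((½)*(-⅕)*(-10))*0 + 2) = -96*(1*0 + 2) = -96*(0 + 2) = -96*2 = -192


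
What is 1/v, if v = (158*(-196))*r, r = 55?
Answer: -1/1703240 ≈ -5.8712e-7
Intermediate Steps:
v = -1703240 (v = (158*(-196))*55 = -30968*55 = -1703240)
1/v = 1/(-1703240) = -1/1703240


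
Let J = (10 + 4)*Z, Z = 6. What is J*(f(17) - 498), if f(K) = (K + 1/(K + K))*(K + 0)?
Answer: -17514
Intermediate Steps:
J = 84 (J = (10 + 4)*6 = 14*6 = 84)
f(K) = K*(K + 1/(2*K)) (f(K) = (K + 1/(2*K))*K = K*(K + 1/(2*K)))
J*(f(17) - 498) = 84*((½ + 17²) - 498) = 84*((½ + 289) - 498) = 84*(579/2 - 498) = 84*(-417/2) = -17514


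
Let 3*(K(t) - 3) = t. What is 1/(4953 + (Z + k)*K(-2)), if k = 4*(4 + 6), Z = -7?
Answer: 1/5030 ≈ 0.00019881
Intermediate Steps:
K(t) = 3 + t/3
k = 40 (k = 4*10 = 40)
1/(4953 + (Z + k)*K(-2)) = 1/(4953 + (-7 + 40)*(3 + (⅓)*(-2))) = 1/(4953 + 33*(3 - ⅔)) = 1/(4953 + 33*(7/3)) = 1/(4953 + 77) = 1/5030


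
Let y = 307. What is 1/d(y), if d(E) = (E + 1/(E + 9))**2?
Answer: 99856/9411522169 ≈ 1.0610e-5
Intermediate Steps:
d(E) = (E + 1/(9 + E))**2
1/d(y) = 1/((1 + 307**2 + 9*307)**2/(9 + 307)**2) = 1/((1 + 94249 + 2763)**2/316**2) = 1/((1/99856)*97013**2) = 1/((1/99856)*9411522169) = 1/(9411522169/99856) = 99856/9411522169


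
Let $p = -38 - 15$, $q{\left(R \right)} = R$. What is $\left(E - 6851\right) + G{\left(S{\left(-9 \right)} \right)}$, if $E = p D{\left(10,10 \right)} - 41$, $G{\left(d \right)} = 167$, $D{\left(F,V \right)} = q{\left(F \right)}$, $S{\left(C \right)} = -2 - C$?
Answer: $-7255$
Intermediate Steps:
$D{\left(F,V \right)} = F$
$p = -53$ ($p = -38 - 15 = -53$)
$E = -571$ ($E = \left(-53\right) 10 - 41 = -530 - 41 = -571$)
$\left(E - 6851\right) + G{\left(S{\left(-9 \right)} \right)} = \left(-571 - 6851\right) + 167 = -7422 + 167 = -7255$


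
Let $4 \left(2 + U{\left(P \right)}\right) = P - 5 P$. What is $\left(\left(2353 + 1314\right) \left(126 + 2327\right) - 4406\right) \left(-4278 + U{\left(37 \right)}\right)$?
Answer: $-38813046165$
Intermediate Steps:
$U{\left(P \right)} = -2 - P$ ($U{\left(P \right)} = -2 + \frac{P - 5 P}{4} = -2 + \frac{\left(-4\right) P}{4} = -2 - P$)
$\left(\left(2353 + 1314\right) \left(126 + 2327\right) - 4406\right) \left(-4278 + U{\left(37 \right)}\right) = \left(\left(2353 + 1314\right) \left(126 + 2327\right) - 4406\right) \left(-4278 - 39\right) = \left(3667 \cdot 2453 - 4406\right) \left(-4278 - 39\right) = \left(8995151 - 4406\right) \left(-4278 - 39\right) = 8990745 \left(-4317\right) = -38813046165$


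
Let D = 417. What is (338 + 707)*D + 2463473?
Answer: 2899238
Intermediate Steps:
(338 + 707)*D + 2463473 = (338 + 707)*417 + 2463473 = 1045*417 + 2463473 = 435765 + 2463473 = 2899238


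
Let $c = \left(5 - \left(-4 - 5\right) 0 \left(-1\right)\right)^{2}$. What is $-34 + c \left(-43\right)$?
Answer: $-1109$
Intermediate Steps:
$c = 25$ ($c = \left(5 - \left(-9\right) 0 \left(-1\right)\right)^{2} = \left(5 - 0 \left(-1\right)\right)^{2} = \left(5 - 0\right)^{2} = \left(5 + 0\right)^{2} = 5^{2} = 25$)
$-34 + c \left(-43\right) = -34 + 25 \left(-43\right) = -34 - 1075 = -1109$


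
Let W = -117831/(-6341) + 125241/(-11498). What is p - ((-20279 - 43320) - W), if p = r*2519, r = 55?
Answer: 14738640773449/72908818 ≈ 2.0215e+5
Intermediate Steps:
p = 138545 (p = 55*2519 = 138545)
W = 560667657/72908818 (W = -117831*(-1/6341) + 125241*(-1/11498) = 117831/6341 - 125241/11498 = 560667657/72908818 ≈ 7.6900)
p - ((-20279 - 43320) - W) = 138545 - ((-20279 - 43320) - 1*560667657/72908818) = 138545 - (-63599 - 560667657/72908818) = 138545 - 1*(-4637488583639/72908818) = 138545 + 4637488583639/72908818 = 14738640773449/72908818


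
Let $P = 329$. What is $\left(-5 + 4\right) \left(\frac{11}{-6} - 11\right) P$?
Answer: $\frac{25333}{6} \approx 4222.2$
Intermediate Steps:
$\left(-5 + 4\right) \left(\frac{11}{-6} - 11\right) P = \left(-5 + 4\right) \left(\frac{11}{-6} - 11\right) 329 = - (11 \left(- \frac{1}{6}\right) - 11) 329 = - (- \frac{11}{6} - 11) 329 = \left(-1\right) \left(- \frac{77}{6}\right) 329 = \frac{77}{6} \cdot 329 = \frac{25333}{6}$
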